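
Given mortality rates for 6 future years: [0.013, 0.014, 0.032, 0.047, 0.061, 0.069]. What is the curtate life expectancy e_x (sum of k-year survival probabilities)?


e_x = sum_{k=1}^{n} k_p_x
k_p_x values:
  1_p_x = 0.987
  2_p_x = 0.973182
  3_p_x = 0.94204
  4_p_x = 0.897764
  5_p_x = 0.843001
  6_p_x = 0.784834
e_x = 5.4278


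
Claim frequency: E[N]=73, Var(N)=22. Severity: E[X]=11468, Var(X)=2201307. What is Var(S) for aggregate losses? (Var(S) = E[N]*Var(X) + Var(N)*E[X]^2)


Var(S) = E[N]*Var(X) + Var(N)*E[X]^2
= 73*2201307 + 22*11468^2
= 160695411 + 2893330528
= 3.0540e+09


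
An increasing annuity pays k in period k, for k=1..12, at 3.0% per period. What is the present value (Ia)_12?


(Ia)_n = sum_{k=1}^{n} k * v^k, v = 1/(1+i)
v = 0.970874
Sum computed term by term:
(Ia)_12 = 61.2022


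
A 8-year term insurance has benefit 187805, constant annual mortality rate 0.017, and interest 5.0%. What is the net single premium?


NSP = benefit * sum_{k=0}^{n-1} k_p_x * q * v^(k+1)
With constant q=0.017, v=0.952381
Sum = 0.104009
NSP = 187805 * 0.104009
= 19533.3291


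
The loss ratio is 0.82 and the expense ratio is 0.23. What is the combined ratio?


Combined ratio = loss ratio + expense ratio
= 0.82 + 0.23
= 1.05


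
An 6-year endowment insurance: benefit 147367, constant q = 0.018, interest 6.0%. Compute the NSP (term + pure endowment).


Term component = 12509.085
Pure endowment = 6_p_x * v^6 * benefit = 0.896745 * 0.704961 * 147367 = 93160.9648
NSP = 105670.0499


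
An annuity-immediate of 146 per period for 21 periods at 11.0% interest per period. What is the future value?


FV = PMT * ((1+i)^n - 1) / i
= 146 * ((1.11)^21 - 1) / 0.11
= 146 * (8.949166 - 1) / 0.11
= 10550.711


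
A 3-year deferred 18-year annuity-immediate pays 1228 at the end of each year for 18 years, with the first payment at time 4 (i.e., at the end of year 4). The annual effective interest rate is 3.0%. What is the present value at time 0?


PV at time 3 of the 18-year annuity-immediate:
a_n = 1228 * (1-(1+0.03)^(-18))/0.03 = 16889.3141
Discount back 3 years to time 0:
PV = 16889.3141 * (1+0.03)^(-3)
= 16889.3141 * 0.915142
= 15456.1149


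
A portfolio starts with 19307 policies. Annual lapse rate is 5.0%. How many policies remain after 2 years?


remaining = initial * (1 - lapse)^years
= 19307 * (1 - 0.05)^2
= 19307 * 0.9025
= 17424.5675


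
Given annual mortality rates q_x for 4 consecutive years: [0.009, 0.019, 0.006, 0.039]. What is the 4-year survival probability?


p_k = 1 - q_k for each year
Survival = product of (1 - q_k)
= 0.991 * 0.981 * 0.994 * 0.961
= 0.9287


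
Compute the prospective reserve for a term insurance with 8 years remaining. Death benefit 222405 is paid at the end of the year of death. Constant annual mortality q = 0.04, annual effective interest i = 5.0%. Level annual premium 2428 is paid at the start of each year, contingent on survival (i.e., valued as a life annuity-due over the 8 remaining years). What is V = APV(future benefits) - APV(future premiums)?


v = 1/(1+i) = 0.952381
APV(future benefits) per unit = sum_{k=0}^{7} k_p_x * q * v^(k+1) = 0.227438
APV(future benefits) = 222405 * 0.227438 = 50583.3126
Life annuity-due factor ä_{x:8} = sum_{k=0}^{7} k_p_x * v^k = 5.970243
APV(future premiums) = 2428 * 5.970243 = 14495.7507
V = 50583.3126 - 14495.7507
= 36087.5619


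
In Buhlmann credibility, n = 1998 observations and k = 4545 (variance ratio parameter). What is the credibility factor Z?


Z = n / (n + k)
= 1998 / (1998 + 4545)
= 1998 / 6543
= 0.3054


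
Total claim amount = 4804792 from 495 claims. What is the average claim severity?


severity = total / number
= 4804792 / 495
= 9706.6505


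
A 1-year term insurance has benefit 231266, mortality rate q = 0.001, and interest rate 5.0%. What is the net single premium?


NSP = benefit * q * v
v = 1/(1+i) = 0.952381
NSP = 231266 * 0.001 * 0.952381
= 220.2533


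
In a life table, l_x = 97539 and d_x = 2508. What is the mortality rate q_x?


q_x = d_x / l_x
= 2508 / 97539
= 0.0257


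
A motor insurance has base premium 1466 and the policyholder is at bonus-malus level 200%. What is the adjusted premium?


adjusted = base * BM_level / 100
= 1466 * 200 / 100
= 1466 * 2.0
= 2932.0


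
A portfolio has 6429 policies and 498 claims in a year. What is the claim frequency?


frequency = claims / policies
= 498 / 6429
= 0.0775


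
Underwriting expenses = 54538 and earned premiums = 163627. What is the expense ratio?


Expense ratio = expenses / premiums
= 54538 / 163627
= 0.3333


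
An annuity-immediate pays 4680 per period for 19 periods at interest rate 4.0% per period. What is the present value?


PV = PMT * (1 - (1+i)^(-n)) / i
= 4680 * (1 - (1+0.04)^(-19)) / 0.04
= 4680 * (1 - 0.474642) / 0.04
= 4680 * 13.133939
= 61466.8364


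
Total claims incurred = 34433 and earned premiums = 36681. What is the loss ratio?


Loss ratio = claims / premiums
= 34433 / 36681
= 0.9387


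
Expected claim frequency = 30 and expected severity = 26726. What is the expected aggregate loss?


E[S] = E[N] * E[X]
= 30 * 26726
= 801780


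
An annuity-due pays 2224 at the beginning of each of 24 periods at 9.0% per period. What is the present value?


PV_due = PMT * (1-(1+i)^(-n))/i * (1+i)
PV_immediate = 21587.5046
PV_due = 21587.5046 * 1.09
= 23530.38


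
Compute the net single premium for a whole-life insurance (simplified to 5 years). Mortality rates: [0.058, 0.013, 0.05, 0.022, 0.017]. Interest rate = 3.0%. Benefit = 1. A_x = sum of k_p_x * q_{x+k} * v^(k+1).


v = 0.970874
Year 0: k_p_x=1.0, q=0.058, term=0.056311
Year 1: k_p_x=0.942, q=0.013, term=0.011543
Year 2: k_p_x=0.929754, q=0.05, term=0.042543
Year 3: k_p_x=0.883266, q=0.022, term=0.017265
Year 4: k_p_x=0.863834, q=0.017, term=0.012668
A_x = 0.1403


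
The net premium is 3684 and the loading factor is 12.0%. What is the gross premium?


Gross = net * (1 + loading)
= 3684 * (1 + 0.12)
= 3684 * 1.12
= 4126.08


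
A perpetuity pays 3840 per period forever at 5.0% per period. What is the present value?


PV = PMT / i
= 3840 / 0.05
= 76800.0


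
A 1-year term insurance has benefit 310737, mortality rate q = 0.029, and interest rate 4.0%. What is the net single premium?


NSP = benefit * q * v
v = 1/(1+i) = 0.961538
NSP = 310737 * 0.029 * 0.961538
= 8664.7817


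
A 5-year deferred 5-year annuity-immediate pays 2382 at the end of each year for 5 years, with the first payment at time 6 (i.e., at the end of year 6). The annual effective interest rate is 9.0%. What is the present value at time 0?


PV at time 5 of the 5-year annuity-immediate:
a_n = 2382 * (1-(1+0.09)^(-5))/0.09 = 9265.1493
Discount back 5 years to time 0:
PV = 9265.1493 * (1+0.09)^(-5)
= 9265.1493 * 0.649931
= 6021.7113


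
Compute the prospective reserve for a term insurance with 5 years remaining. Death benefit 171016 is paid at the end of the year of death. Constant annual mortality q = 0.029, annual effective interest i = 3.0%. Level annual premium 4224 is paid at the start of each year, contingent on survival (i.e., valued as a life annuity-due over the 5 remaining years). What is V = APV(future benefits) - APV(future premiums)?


v = 1/(1+i) = 0.970874
APV(future benefits) per unit = sum_{k=0}^{4} k_p_x * q * v^(k+1) = 0.125547
APV(future benefits) = 171016 * 0.125547 = 21470.4694
Life annuity-due factor ä_{x:5} = sum_{k=0}^{4} k_p_x * v^k = 4.459067
APV(future premiums) = 4224 * 4.459067 = 18835.1
V = 21470.4694 - 18835.1
= 2635.3693


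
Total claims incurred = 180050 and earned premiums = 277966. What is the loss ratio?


Loss ratio = claims / premiums
= 180050 / 277966
= 0.6477


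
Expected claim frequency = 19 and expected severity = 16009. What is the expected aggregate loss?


E[S] = E[N] * E[X]
= 19 * 16009
= 304171


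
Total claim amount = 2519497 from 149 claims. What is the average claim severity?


severity = total / number
= 2519497 / 149
= 16909.3758


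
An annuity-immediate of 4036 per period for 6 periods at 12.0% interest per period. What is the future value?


FV = PMT * ((1+i)^n - 1) / i
= 4036 * ((1.12)^6 - 1) / 0.12
= 4036 * (1.973823 - 1) / 0.12
= 32752.903


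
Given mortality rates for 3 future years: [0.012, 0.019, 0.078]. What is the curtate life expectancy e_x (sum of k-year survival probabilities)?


e_x = sum_{k=1}^{n} k_p_x
k_p_x values:
  1_p_x = 0.988
  2_p_x = 0.969228
  3_p_x = 0.893628
e_x = 2.8509


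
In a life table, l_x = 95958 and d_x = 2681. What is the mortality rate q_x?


q_x = d_x / l_x
= 2681 / 95958
= 0.0279


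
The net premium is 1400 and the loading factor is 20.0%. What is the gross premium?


Gross = net * (1 + loading)
= 1400 * (1 + 0.2)
= 1400 * 1.2
= 1680.0


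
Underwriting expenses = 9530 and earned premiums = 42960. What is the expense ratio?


Expense ratio = expenses / premiums
= 9530 / 42960
= 0.2218


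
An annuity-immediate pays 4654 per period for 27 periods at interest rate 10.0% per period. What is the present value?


PV = PMT * (1 - (1+i)^(-n)) / i
= 4654 * (1 - (1+0.1)^(-27)) / 0.1
= 4654 * (1 - 0.076278) / 0.1
= 4654 * 9.237223
= 42990.0366


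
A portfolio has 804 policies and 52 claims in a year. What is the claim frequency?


frequency = claims / policies
= 52 / 804
= 0.0647


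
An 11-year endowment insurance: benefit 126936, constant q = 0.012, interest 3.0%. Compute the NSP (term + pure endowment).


Term component = 13325.3014
Pure endowment = 11_p_x * v^11 * benefit = 0.875642 * 0.722421 * 126936 = 80297.4452
NSP = 93622.7465


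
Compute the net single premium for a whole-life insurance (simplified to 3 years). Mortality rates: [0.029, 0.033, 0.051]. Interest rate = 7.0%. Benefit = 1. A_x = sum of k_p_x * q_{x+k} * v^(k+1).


v = 0.934579
Year 0: k_p_x=1.0, q=0.029, term=0.027103
Year 1: k_p_x=0.971, q=0.033, term=0.027988
Year 2: k_p_x=0.938957, q=0.051, term=0.03909
A_x = 0.0942


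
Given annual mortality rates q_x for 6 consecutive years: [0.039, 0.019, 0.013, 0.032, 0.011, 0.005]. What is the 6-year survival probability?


p_k = 1 - q_k for each year
Survival = product of (1 - q_k)
= 0.961 * 0.981 * 0.987 * 0.968 * 0.989 * 0.995
= 0.8863


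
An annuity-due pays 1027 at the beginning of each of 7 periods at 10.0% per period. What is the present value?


PV_due = PMT * (1-(1+i)^(-n))/i * (1+i)
PV_immediate = 4999.8661
PV_due = 4999.8661 * 1.1
= 5499.8527


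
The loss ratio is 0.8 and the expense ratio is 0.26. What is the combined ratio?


Combined ratio = loss ratio + expense ratio
= 0.8 + 0.26
= 1.06


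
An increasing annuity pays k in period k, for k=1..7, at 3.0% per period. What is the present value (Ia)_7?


(Ia)_n = sum_{k=1}^{n} k * v^k, v = 1/(1+i)
v = 0.970874
Sum computed term by term:
(Ia)_7 = 24.185


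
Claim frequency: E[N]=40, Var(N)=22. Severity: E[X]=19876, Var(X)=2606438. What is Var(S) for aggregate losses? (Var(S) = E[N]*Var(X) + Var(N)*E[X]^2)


Var(S) = E[N]*Var(X) + Var(N)*E[X]^2
= 40*2606438 + 22*19876^2
= 104257520 + 8691218272
= 8.7955e+09


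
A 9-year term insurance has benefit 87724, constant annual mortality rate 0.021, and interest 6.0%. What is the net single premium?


NSP = benefit * sum_{k=0}^{n-1} k_p_x * q * v^(k+1)
With constant q=0.021, v=0.943396
Sum = 0.132487
NSP = 87724 * 0.132487
= 11622.2516


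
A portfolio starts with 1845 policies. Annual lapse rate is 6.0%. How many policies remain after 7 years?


remaining = initial * (1 - lapse)^years
= 1845 * (1 - 0.06)^7
= 1845 * 0.648478
= 1196.4412


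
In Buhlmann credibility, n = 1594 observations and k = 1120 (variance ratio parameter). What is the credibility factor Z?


Z = n / (n + k)
= 1594 / (1594 + 1120)
= 1594 / 2714
= 0.5873


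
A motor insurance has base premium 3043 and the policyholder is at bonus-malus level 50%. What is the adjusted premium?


adjusted = base * BM_level / 100
= 3043 * 50 / 100
= 3043 * 0.5
= 1521.5


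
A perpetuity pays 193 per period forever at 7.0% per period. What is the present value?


PV = PMT / i
= 193 / 0.07
= 2757.1429


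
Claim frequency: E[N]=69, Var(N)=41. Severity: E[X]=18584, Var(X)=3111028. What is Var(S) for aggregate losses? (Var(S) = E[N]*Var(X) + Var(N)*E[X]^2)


Var(S) = E[N]*Var(X) + Var(N)*E[X]^2
= 69*3111028 + 41*18584^2
= 214660932 + 14159967296
= 1.4375e+10


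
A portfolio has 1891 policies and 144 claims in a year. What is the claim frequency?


frequency = claims / policies
= 144 / 1891
= 0.0762


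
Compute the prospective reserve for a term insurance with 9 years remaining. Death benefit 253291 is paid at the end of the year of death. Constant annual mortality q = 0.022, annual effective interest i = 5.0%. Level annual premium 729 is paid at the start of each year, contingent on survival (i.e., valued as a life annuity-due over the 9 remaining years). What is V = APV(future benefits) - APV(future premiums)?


v = 1/(1+i) = 0.952381
APV(future benefits) per unit = sum_{k=0}^{8} k_p_x * q * v^(k+1) = 0.144329
APV(future benefits) = 253291 * 0.144329 = 36557.2734
Life annuity-due factor ä_{x:9} = sum_{k=0}^{8} k_p_x * v^k = 6.888436
APV(future premiums) = 729 * 6.888436 = 5021.6702
V = 36557.2734 - 5021.6702
= 31535.6032


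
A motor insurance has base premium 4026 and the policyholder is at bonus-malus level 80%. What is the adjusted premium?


adjusted = base * BM_level / 100
= 4026 * 80 / 100
= 4026 * 0.8
= 3220.8


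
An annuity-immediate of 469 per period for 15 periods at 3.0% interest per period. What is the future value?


FV = PMT * ((1+i)^n - 1) / i
= 469 * ((1.03)^15 - 1) / 0.03
= 469 * (1.557967 - 1) / 0.03
= 8722.8906


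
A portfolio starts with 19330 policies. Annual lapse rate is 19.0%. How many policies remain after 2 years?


remaining = initial * (1 - lapse)^years
= 19330 * (1 - 0.19)^2
= 19330 * 0.6561
= 12682.413


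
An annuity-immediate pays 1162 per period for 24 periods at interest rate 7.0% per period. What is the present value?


PV = PMT * (1 - (1+i)^(-n)) / i
= 1162 * (1 - (1+0.07)^(-24)) / 0.07
= 1162 * (1 - 0.197147) / 0.07
= 1162 * 11.469334
= 13327.3661


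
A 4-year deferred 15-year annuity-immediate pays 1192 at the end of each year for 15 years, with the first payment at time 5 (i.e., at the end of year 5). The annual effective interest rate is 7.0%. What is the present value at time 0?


PV at time 4 of the 15-year annuity-immediate:
a_n = 1192 * (1-(1+0.07)^(-15))/0.07 = 10856.6335
Discount back 4 years to time 0:
PV = 10856.6335 * (1+0.07)^(-4)
= 10856.6335 * 0.762895
= 8282.4737


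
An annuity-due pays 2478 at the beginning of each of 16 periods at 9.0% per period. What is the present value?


PV_due = PMT * (1-(1+i)^(-n))/i * (1+i)
PV_immediate = 20598.5192
PV_due = 20598.5192 * 1.09
= 22452.3859


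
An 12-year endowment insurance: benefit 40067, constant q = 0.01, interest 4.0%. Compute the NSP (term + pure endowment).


Term component = 3576.9143
Pure endowment = 12_p_x * v^12 * benefit = 0.886385 * 0.624597 * 40067 = 22182.4285
NSP = 25759.3428


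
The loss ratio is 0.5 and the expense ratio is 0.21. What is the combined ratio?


Combined ratio = loss ratio + expense ratio
= 0.5 + 0.21
= 0.71


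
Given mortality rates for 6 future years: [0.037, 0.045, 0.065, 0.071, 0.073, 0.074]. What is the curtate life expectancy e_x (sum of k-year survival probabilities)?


e_x = sum_{k=1}^{n} k_p_x
k_p_x values:
  1_p_x = 0.963
  2_p_x = 0.919665
  3_p_x = 0.859887
  4_p_x = 0.798835
  5_p_x = 0.74052
  6_p_x = 0.685721
e_x = 4.9676


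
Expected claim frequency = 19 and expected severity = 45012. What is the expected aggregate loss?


E[S] = E[N] * E[X]
= 19 * 45012
= 855228


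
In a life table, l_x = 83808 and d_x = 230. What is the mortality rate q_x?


q_x = d_x / l_x
= 230 / 83808
= 0.0027


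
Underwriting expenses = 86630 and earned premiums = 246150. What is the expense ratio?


Expense ratio = expenses / premiums
= 86630 / 246150
= 0.3519


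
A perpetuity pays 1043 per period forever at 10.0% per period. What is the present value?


PV = PMT / i
= 1043 / 0.1
= 10430.0


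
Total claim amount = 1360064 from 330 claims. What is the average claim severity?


severity = total / number
= 1360064 / 330
= 4121.4061


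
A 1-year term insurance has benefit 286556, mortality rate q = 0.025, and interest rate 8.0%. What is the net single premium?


NSP = benefit * q * v
v = 1/(1+i) = 0.925926
NSP = 286556 * 0.025 * 0.925926
= 6633.2407


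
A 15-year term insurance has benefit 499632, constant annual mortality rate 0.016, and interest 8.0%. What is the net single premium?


NSP = benefit * sum_{k=0}^{n-1} k_p_x * q * v^(k+1)
With constant q=0.016, v=0.925926
Sum = 0.125417
NSP = 499632 * 0.125417
= 62662.4201


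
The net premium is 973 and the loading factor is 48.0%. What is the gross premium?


Gross = net * (1 + loading)
= 973 * (1 + 0.48)
= 973 * 1.48
= 1440.04


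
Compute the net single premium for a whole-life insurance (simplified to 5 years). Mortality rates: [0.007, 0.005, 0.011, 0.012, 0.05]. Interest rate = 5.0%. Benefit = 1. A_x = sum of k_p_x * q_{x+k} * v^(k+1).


v = 0.952381
Year 0: k_p_x=1.0, q=0.007, term=0.006667
Year 1: k_p_x=0.993, q=0.005, term=0.004503
Year 2: k_p_x=0.988035, q=0.011, term=0.009389
Year 3: k_p_x=0.977167, q=0.012, term=0.009647
Year 4: k_p_x=0.965441, q=0.05, term=0.037822
A_x = 0.068


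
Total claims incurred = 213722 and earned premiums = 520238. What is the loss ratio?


Loss ratio = claims / premiums
= 213722 / 520238
= 0.4108


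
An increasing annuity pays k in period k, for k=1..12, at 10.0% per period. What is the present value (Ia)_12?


(Ia)_n = sum_{k=1}^{n} k * v^k, v = 1/(1+i)
v = 0.909091
Sum computed term by term:
(Ia)_12 = 36.7149


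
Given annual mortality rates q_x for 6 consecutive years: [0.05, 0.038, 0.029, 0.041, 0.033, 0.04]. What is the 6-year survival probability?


p_k = 1 - q_k for each year
Survival = product of (1 - q_k)
= 0.95 * 0.962 * 0.971 * 0.959 * 0.967 * 0.96
= 0.79


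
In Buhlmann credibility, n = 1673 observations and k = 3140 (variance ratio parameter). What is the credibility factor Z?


Z = n / (n + k)
= 1673 / (1673 + 3140)
= 1673 / 4813
= 0.3476


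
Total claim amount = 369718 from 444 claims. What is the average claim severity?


severity = total / number
= 369718 / 444
= 832.6982


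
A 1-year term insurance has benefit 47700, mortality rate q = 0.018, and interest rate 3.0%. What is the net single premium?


NSP = benefit * q * v
v = 1/(1+i) = 0.970874
NSP = 47700 * 0.018 * 0.970874
= 833.5922


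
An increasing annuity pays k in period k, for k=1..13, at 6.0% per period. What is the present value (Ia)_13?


(Ia)_n = sum_{k=1}^{n} k * v^k, v = 1/(1+i)
v = 0.943396
Sum computed term by term:
(Ia)_13 = 54.8156


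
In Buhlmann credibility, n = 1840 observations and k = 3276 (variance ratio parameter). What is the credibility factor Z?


Z = n / (n + k)
= 1840 / (1840 + 3276)
= 1840 / 5116
= 0.3597


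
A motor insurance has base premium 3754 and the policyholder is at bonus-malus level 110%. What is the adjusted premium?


adjusted = base * BM_level / 100
= 3754 * 110 / 100
= 3754 * 1.1
= 4129.4


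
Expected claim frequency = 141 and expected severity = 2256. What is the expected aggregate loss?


E[S] = E[N] * E[X]
= 141 * 2256
= 318096


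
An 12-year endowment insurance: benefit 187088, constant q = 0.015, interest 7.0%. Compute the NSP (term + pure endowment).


Term component = 20787.7471
Pure endowment = 12_p_x * v^12 * benefit = 0.834132 * 0.444012 * 187088 = 69290.7666
NSP = 90078.5137


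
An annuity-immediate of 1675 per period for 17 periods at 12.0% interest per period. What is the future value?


FV = PMT * ((1+i)^n - 1) / i
= 1675 * ((1.12)^17 - 1) / 0.12
= 1675 * (6.866041 - 1) / 0.12
= 81880.1541


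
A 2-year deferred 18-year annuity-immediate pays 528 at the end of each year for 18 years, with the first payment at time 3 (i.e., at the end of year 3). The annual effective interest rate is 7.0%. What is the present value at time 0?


PV at time 2 of the 18-year annuity-immediate:
a_n = 528 * (1-(1+0.07)^(-18))/0.07 = 5311.1979
Discount back 2 years to time 0:
PV = 5311.1979 * (1+0.07)^(-2)
= 5311.1979 * 0.873439
= 4639.0059


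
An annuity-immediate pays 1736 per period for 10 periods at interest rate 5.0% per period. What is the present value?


PV = PMT * (1 - (1+i)^(-n)) / i
= 1736 * (1 - (1+0.05)^(-10)) / 0.05
= 1736 * (1 - 0.613913) / 0.05
= 1736 * 7.721735
= 13404.9318


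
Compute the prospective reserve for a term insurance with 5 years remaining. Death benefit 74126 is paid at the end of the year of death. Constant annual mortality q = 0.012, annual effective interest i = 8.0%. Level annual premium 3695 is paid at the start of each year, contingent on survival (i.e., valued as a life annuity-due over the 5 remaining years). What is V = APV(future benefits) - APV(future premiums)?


v = 1/(1+i) = 0.925926
APV(future benefits) per unit = sum_{k=0}^{4} k_p_x * q * v^(k+1) = 0.046863
APV(future benefits) = 74126 * 0.046863 = 3473.771
Life annuity-due factor ä_{x:5} = sum_{k=0}^{4} k_p_x * v^k = 4.217675
APV(future premiums) = 3695 * 4.217675 = 15584.31
V = 3473.771 - 15584.31
= -12110.5389


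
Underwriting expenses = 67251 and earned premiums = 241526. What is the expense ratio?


Expense ratio = expenses / premiums
= 67251 / 241526
= 0.2784


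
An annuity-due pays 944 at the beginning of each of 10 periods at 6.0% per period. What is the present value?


PV_due = PMT * (1-(1+i)^(-n))/i * (1+i)
PV_immediate = 6947.9222
PV_due = 6947.9222 * 1.06
= 7364.7975


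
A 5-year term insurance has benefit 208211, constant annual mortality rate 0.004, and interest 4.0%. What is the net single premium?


NSP = benefit * sum_{k=0}^{n-1} k_p_x * q * v^(k+1)
With constant q=0.004, v=0.961538
Sum = 0.017671
NSP = 208211 * 0.017671
= 3679.2862


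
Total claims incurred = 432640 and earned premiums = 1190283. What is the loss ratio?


Loss ratio = claims / premiums
= 432640 / 1190283
= 0.3635


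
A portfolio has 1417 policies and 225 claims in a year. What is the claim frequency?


frequency = claims / policies
= 225 / 1417
= 0.1588


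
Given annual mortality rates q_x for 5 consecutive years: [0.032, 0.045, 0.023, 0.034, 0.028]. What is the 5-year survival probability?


p_k = 1 - q_k for each year
Survival = product of (1 - q_k)
= 0.968 * 0.955 * 0.977 * 0.966 * 0.972
= 0.848


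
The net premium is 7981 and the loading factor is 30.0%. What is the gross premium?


Gross = net * (1 + loading)
= 7981 * (1 + 0.3)
= 7981 * 1.3
= 10375.3


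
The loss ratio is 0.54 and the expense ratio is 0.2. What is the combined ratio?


Combined ratio = loss ratio + expense ratio
= 0.54 + 0.2
= 0.74


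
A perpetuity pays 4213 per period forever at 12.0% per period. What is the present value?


PV = PMT / i
= 4213 / 0.12
= 35108.3333


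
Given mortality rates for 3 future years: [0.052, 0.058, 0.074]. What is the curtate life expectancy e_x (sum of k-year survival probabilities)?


e_x = sum_{k=1}^{n} k_p_x
k_p_x values:
  1_p_x = 0.948
  2_p_x = 0.893016
  3_p_x = 0.826933
e_x = 2.6679


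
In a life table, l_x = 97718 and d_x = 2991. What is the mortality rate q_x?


q_x = d_x / l_x
= 2991 / 97718
= 0.0306


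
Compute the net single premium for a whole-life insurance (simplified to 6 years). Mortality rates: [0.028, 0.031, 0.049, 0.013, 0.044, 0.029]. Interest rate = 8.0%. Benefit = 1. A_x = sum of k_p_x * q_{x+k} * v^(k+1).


v = 0.925926
Year 0: k_p_x=1.0, q=0.028, term=0.025926
Year 1: k_p_x=0.972, q=0.031, term=0.025833
Year 2: k_p_x=0.941868, q=0.049, term=0.036637
Year 3: k_p_x=0.895716, q=0.013, term=0.008559
Year 4: k_p_x=0.884072, q=0.044, term=0.026474
Year 5: k_p_x=0.845173, q=0.029, term=0.015445
A_x = 0.1389


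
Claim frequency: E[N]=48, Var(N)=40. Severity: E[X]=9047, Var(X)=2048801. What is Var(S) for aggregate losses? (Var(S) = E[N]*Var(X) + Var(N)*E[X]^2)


Var(S) = E[N]*Var(X) + Var(N)*E[X]^2
= 48*2048801 + 40*9047^2
= 98342448 + 3273928360
= 3.3723e+09


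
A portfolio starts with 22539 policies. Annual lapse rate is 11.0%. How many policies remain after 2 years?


remaining = initial * (1 - lapse)^years
= 22539 * (1 - 0.11)^2
= 22539 * 0.7921
= 17853.1419


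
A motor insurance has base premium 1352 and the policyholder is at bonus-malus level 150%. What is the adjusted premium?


adjusted = base * BM_level / 100
= 1352 * 150 / 100
= 1352 * 1.5
= 2028.0


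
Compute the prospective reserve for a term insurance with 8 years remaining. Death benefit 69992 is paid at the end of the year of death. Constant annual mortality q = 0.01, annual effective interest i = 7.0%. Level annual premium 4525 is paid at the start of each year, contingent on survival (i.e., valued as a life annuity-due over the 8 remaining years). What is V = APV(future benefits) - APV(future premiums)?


v = 1/(1+i) = 0.934579
APV(future benefits) per unit = sum_{k=0}^{7} k_p_x * q * v^(k+1) = 0.057869
APV(future benefits) = 69992 * 0.057869 = 4050.3862
Life annuity-due factor ä_{x:8} = sum_{k=0}^{7} k_p_x * v^k = 6.192012
APV(future premiums) = 4525 * 6.192012 = 28018.8554
V = 4050.3862 - 28018.8554
= -23968.4692


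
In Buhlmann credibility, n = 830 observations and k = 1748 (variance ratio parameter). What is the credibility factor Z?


Z = n / (n + k)
= 830 / (830 + 1748)
= 830 / 2578
= 0.322


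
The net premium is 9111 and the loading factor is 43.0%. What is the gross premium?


Gross = net * (1 + loading)
= 9111 * (1 + 0.43)
= 9111 * 1.43
= 13028.73


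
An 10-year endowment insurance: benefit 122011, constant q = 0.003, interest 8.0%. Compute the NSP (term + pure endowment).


Term component = 2427.7964
Pure endowment = 10_p_x * v^10 * benefit = 0.970402 * 0.463193 * 122011 = 54841.966
NSP = 57269.7624


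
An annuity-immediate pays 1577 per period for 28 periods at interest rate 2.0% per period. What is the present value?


PV = PMT * (1 - (1+i)^(-n)) / i
= 1577 * (1 - (1+0.02)^(-28)) / 0.02
= 1577 * (1 - 0.574375) / 0.02
= 1577 * 21.281272
= 33560.5665


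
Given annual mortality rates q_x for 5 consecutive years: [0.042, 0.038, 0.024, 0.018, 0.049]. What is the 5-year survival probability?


p_k = 1 - q_k for each year
Survival = product of (1 - q_k)
= 0.958 * 0.962 * 0.976 * 0.982 * 0.951
= 0.84


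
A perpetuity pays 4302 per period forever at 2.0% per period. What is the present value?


PV = PMT / i
= 4302 / 0.02
= 215100.0


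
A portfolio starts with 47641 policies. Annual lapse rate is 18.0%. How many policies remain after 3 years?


remaining = initial * (1 - lapse)^years
= 47641 * (1 - 0.18)^3
= 47641 * 0.551368
= 26267.7229


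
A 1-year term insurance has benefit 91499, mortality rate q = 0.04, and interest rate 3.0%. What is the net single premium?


NSP = benefit * q * v
v = 1/(1+i) = 0.970874
NSP = 91499 * 0.04 * 0.970874
= 3553.3592


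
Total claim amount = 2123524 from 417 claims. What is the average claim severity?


severity = total / number
= 2123524 / 417
= 5092.3837


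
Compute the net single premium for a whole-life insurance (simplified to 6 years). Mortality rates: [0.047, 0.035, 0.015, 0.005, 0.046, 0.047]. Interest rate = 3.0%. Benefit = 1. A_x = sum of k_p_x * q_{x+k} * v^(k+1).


v = 0.970874
Year 0: k_p_x=1.0, q=0.047, term=0.045631
Year 1: k_p_x=0.953, q=0.035, term=0.03144
Year 2: k_p_x=0.919645, q=0.015, term=0.012624
Year 3: k_p_x=0.90585, q=0.005, term=0.004024
Year 4: k_p_x=0.901321, q=0.046, term=0.035764
Year 5: k_p_x=0.85986, q=0.047, term=0.033846
A_x = 0.1633


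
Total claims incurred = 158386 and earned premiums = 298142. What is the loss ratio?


Loss ratio = claims / premiums
= 158386 / 298142
= 0.5312


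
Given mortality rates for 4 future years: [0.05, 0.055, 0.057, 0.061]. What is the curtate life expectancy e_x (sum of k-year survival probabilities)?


e_x = sum_{k=1}^{n} k_p_x
k_p_x values:
  1_p_x = 0.95
  2_p_x = 0.89775
  3_p_x = 0.846578
  4_p_x = 0.794937
e_x = 3.4893


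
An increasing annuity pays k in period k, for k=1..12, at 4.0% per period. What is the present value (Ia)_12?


(Ia)_n = sum_{k=1}^{n} k * v^k, v = 1/(1+i)
v = 0.961538
Sum computed term by term:
(Ia)_12 = 56.6328


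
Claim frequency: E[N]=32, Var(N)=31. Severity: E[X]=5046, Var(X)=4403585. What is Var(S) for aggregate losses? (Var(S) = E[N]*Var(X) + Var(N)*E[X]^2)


Var(S) = E[N]*Var(X) + Var(N)*E[X]^2
= 32*4403585 + 31*5046^2
= 140914720 + 789325596
= 9.3024e+08


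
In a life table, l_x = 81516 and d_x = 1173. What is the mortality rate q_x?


q_x = d_x / l_x
= 1173 / 81516
= 0.0144


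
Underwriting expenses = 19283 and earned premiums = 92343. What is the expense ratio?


Expense ratio = expenses / premiums
= 19283 / 92343
= 0.2088


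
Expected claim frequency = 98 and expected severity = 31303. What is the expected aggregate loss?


E[S] = E[N] * E[X]
= 98 * 31303
= 3.0677e+06


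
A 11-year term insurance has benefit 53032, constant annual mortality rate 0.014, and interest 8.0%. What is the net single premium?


NSP = benefit * sum_{k=0}^{n-1} k_p_x * q * v^(k+1)
With constant q=0.014, v=0.925926
Sum = 0.094236
NSP = 53032 * 0.094236
= 4997.5485


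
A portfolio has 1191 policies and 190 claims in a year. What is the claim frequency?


frequency = claims / policies
= 190 / 1191
= 0.1595


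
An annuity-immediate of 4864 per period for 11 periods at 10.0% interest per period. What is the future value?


FV = PMT * ((1+i)^n - 1) / i
= 4864 * ((1.1)^11 - 1) / 0.1
= 4864 * (2.853117 - 1) / 0.1
= 90135.5966


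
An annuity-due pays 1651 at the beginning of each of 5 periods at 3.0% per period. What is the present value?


PV_due = PMT * (1-(1+i)^(-n))/i * (1+i)
PV_immediate = 7561.0966
PV_due = 7561.0966 * 1.03
= 7787.9295


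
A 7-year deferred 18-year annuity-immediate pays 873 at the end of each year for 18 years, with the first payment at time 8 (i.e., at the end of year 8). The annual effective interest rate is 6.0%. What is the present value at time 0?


PV at time 7 of the 18-year annuity-immediate:
a_n = 873 * (1-(1+0.06)^(-18))/0.06 = 9452.4978
Discount back 7 years to time 0:
PV = 9452.4978 * (1+0.06)^(-7)
= 9452.4978 * 0.665057
= 6286.4509


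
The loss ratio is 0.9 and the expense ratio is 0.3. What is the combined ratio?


Combined ratio = loss ratio + expense ratio
= 0.9 + 0.3
= 1.2


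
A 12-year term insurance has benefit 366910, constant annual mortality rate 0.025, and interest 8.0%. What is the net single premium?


NSP = benefit * sum_{k=0}^{n-1} k_p_x * q * v^(k+1)
With constant q=0.025, v=0.925926
Sum = 0.168317
NSP = 366910 * 0.168317
= 61757.1296


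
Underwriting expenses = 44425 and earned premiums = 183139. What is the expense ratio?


Expense ratio = expenses / premiums
= 44425 / 183139
= 0.2426


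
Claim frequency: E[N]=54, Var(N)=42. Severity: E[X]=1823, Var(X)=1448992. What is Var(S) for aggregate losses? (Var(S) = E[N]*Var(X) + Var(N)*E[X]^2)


Var(S) = E[N]*Var(X) + Var(N)*E[X]^2
= 54*1448992 + 42*1823^2
= 78245568 + 139579818
= 2.1783e+08


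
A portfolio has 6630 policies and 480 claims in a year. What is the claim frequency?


frequency = claims / policies
= 480 / 6630
= 0.0724


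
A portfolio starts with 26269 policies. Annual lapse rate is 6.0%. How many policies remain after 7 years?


remaining = initial * (1 - lapse)^years
= 26269 * (1 - 0.06)^7
= 26269 * 0.648478
= 17034.8579


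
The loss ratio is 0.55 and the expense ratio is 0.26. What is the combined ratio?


Combined ratio = loss ratio + expense ratio
= 0.55 + 0.26
= 0.81


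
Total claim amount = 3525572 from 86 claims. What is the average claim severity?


severity = total / number
= 3525572 / 86
= 40995.0233


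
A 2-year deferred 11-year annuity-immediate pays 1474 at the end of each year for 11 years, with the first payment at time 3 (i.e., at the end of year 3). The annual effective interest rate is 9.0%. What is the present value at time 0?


PV at time 2 of the 11-year annuity-immediate:
a_n = 1474 * (1-(1+0.09)^(-11))/0.09 = 10030.8509
Discount back 2 years to time 0:
PV = 10030.8509 * (1+0.09)^(-2)
= 10030.8509 * 0.84168
= 8442.7665


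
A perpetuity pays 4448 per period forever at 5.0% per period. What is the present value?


PV = PMT / i
= 4448 / 0.05
= 88960.0


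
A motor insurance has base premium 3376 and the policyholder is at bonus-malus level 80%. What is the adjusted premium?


adjusted = base * BM_level / 100
= 3376 * 80 / 100
= 3376 * 0.8
= 2700.8


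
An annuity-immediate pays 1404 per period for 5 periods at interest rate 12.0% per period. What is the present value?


PV = PMT * (1 - (1+i)^(-n)) / i
= 1404 * (1 - (1+0.12)^(-5)) / 0.12
= 1404 * (1 - 0.567427) / 0.12
= 1404 * 3.604776
= 5061.1058


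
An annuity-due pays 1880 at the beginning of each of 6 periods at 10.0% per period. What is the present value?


PV_due = PMT * (1-(1+i)^(-n))/i * (1+i)
PV_immediate = 8187.8901
PV_due = 8187.8901 * 1.1
= 9006.6791


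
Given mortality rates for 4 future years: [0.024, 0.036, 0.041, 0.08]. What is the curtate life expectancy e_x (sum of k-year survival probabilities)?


e_x = sum_{k=1}^{n} k_p_x
k_p_x values:
  1_p_x = 0.976
  2_p_x = 0.940864
  3_p_x = 0.902289
  4_p_x = 0.830105
e_x = 3.6493


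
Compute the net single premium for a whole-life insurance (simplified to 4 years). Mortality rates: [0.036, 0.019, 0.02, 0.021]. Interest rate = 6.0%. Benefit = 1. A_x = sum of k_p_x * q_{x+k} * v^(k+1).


v = 0.943396
Year 0: k_p_x=1.0, q=0.036, term=0.033962
Year 1: k_p_x=0.964, q=0.019, term=0.016301
Year 2: k_p_x=0.945684, q=0.02, term=0.01588
Year 3: k_p_x=0.92677, q=0.021, term=0.015416
A_x = 0.0816


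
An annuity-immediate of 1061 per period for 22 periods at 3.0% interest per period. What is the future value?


FV = PMT * ((1+i)^n - 1) / i
= 1061 * ((1.03)^22 - 1) / 0.03
= 1061 * (1.916103 - 1) / 0.03
= 32399.5239


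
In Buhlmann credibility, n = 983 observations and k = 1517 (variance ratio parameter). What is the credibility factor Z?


Z = n / (n + k)
= 983 / (983 + 1517)
= 983 / 2500
= 0.3932


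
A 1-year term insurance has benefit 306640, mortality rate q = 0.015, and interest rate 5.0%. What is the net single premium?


NSP = benefit * q * v
v = 1/(1+i) = 0.952381
NSP = 306640 * 0.015 * 0.952381
= 4380.5714


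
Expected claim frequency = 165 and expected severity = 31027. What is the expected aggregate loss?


E[S] = E[N] * E[X]
= 165 * 31027
= 5.1195e+06


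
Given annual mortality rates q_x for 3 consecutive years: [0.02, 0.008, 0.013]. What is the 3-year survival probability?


p_k = 1 - q_k for each year
Survival = product of (1 - q_k)
= 0.98 * 0.992 * 0.987
= 0.9595


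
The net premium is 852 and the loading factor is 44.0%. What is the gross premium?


Gross = net * (1 + loading)
= 852 * (1 + 0.44)
= 852 * 1.44
= 1226.88


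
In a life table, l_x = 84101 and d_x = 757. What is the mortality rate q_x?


q_x = d_x / l_x
= 757 / 84101
= 0.009


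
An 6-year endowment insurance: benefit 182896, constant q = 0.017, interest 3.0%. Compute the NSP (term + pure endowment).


Term component = 16167.3377
Pure endowment = 6_p_x * v^6 * benefit = 0.902238 * 0.837484 * 182896 = 138198.0662
NSP = 154365.404


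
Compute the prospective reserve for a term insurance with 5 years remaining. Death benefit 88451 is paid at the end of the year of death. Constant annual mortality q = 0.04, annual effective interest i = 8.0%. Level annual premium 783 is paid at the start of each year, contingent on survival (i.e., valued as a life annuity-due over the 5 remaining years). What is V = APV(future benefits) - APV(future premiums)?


v = 1/(1+i) = 0.925926
APV(future benefits) per unit = sum_{k=0}^{4} k_p_x * q * v^(k+1) = 0.148357
APV(future benefits) = 88451 * 0.148357 = 13122.3263
Life annuity-due factor ä_{x:5} = sum_{k=0}^{4} k_p_x * v^k = 4.005639
APV(future premiums) = 783 * 4.005639 = 3136.4156
V = 13122.3263 - 3136.4156
= 9985.9106


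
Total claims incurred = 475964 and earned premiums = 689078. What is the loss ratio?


Loss ratio = claims / premiums
= 475964 / 689078
= 0.6907


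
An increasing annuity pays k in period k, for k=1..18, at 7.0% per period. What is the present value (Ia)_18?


(Ia)_n = sum_{k=1}^{n} k * v^k, v = 1/(1+i)
v = 0.934579
Sum computed term by term:
(Ia)_18 = 77.681


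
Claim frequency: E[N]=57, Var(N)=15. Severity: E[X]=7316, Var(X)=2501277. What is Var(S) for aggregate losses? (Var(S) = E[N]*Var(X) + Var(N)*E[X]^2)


Var(S) = E[N]*Var(X) + Var(N)*E[X]^2
= 57*2501277 + 15*7316^2
= 142572789 + 802857840
= 9.4543e+08


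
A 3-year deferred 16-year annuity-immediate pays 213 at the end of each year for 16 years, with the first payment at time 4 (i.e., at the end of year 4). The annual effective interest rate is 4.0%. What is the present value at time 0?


PV at time 3 of the 16-year annuity-immediate:
a_n = 213 * (1-(1+0.04)^(-16))/0.04 = 2481.939
Discount back 3 years to time 0:
PV = 2481.939 * (1+0.04)^(-3)
= 2481.939 * 0.888996
= 2206.4347


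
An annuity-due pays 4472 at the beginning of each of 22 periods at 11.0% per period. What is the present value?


PV_due = PMT * (1-(1+i)^(-n))/i * (1+i)
PV_immediate = 36561.9052
PV_due = 36561.9052 * 1.11
= 40583.7147


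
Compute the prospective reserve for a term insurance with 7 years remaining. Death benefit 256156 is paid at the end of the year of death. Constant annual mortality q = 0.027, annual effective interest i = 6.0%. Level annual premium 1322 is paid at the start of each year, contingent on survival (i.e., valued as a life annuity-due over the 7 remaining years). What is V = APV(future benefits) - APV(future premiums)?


v = 1/(1+i) = 0.943396
APV(future benefits) per unit = sum_{k=0}^{6} k_p_x * q * v^(k+1) = 0.139936
APV(future benefits) = 256156 * 0.139936 = 35845.3206
Life annuity-due factor ä_{x:7} = sum_{k=0}^{6} k_p_x * v^k = 5.493764
APV(future premiums) = 1322 * 5.493764 = 7262.7566
V = 35845.3206 - 7262.7566
= 28582.5639


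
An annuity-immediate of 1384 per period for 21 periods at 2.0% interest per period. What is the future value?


FV = PMT * ((1+i)^n - 1) / i
= 1384 * ((1.02)^21 - 1) / 0.02
= 1384 * (1.515666 - 1) / 0.02
= 35684.111


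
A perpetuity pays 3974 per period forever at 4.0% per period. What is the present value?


PV = PMT / i
= 3974 / 0.04
= 99350.0


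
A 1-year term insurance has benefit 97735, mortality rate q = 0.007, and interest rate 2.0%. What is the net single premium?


NSP = benefit * q * v
v = 1/(1+i) = 0.980392
NSP = 97735 * 0.007 * 0.980392
= 670.7304


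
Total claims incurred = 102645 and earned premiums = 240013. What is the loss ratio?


Loss ratio = claims / premiums
= 102645 / 240013
= 0.4277


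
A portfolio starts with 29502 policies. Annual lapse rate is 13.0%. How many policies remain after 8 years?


remaining = initial * (1 - lapse)^years
= 29502 * (1 - 0.13)^8
= 29502 * 0.328212
= 9682.9007


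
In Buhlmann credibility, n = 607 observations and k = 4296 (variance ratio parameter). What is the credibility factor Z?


Z = n / (n + k)
= 607 / (607 + 4296)
= 607 / 4903
= 0.1238


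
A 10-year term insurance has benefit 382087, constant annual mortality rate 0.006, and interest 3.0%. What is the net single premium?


NSP = benefit * sum_{k=0}^{n-1} k_p_x * q * v^(k+1)
With constant q=0.006, v=0.970874
Sum = 0.049894
NSP = 382087 * 0.049894
= 19063.9363
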